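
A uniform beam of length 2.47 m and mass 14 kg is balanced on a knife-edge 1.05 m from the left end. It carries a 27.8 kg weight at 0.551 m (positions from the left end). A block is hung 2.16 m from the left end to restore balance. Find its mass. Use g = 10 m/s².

Sum moments about the knife-edge (at 1.05 m from the left end) (the support reaction has zero arm there).
Beam weight: 14 × 10 = 140 N down at 1.235 m → arm 0.185 m, τ = 140 × 0.185 = 25.9 N·m clockwise.
Weight: 27.8 × 10 = 278 N down at 0.551 m → arm 0.499 m, τ = 278 × 0.499 = 138.7 N·m counterclockwise.
Net moment of known loads = 112.8 N·m counterclockwise.
An unknown mass m at 2.16 m has arm 1.11 m; its moment is m·g·1.11 clockwise.
Setting net torque to zero: m × 10 × 1.11 = 112.8 → m = 112.8 / (10 × 1.11) = 10.2 kg.

m ≈ 10.2 kg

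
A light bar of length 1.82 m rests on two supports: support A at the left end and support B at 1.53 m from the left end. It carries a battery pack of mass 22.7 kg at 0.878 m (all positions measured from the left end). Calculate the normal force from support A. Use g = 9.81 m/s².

Sum moments about support B (its reaction then has zero moment arm).
Battery pack: 22.7 × 9.81 = 222.7 N down at 0.878 m → arm 0.652 m, τ = 222.7 × 0.652 = 145.2 N·m counterclockwise.
Net load moment about support B = 145.2 N·m counterclockwise.
Reaction R at support A is upward at 0 m, arm 1.53 m → moment R × 1.53 clockwise.
Setting net torque to zero: R × 1.53 = 145.2 → R = 94.9 N.

R_A ≈ 94.9 N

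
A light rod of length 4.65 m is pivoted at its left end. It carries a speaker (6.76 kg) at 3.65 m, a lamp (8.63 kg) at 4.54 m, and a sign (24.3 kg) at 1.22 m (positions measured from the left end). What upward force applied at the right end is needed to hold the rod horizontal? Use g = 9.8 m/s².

Take moments about the left end.
Speaker: 6.76 × 9.8 = 66.25 N down at 3.65 m → arm 3.65 m, τ = 66.25 × 3.65 = 241.8 N·m clockwise.
Lamp: 8.63 × 9.8 = 84.57 N down at 4.54 m → arm 4.54 m, τ = 84.57 × 4.54 = 383.9 N·m clockwise.
Sign: 24.3 × 9.8 = 238.1 N down at 1.22 m → arm 1.22 m, τ = 238.1 × 1.22 = 290.5 N·m clockwise.
Net moment of the loads = 916.2 N·m clockwise.
The upward force F acts at the right end, arm 4.65 m, giving F × 4.65 counterclockwise.
Balancing moments: F × 4.65 = 916.2, giving F = 916.2 / 4.65 = 197 N.

F ≈ 197 N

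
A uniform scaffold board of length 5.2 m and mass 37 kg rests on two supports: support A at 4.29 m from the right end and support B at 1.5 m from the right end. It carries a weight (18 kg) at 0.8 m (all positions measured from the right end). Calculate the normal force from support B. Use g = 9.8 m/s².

Sum moments about support A (its reaction then has zero moment arm).
Beam weight: 37 × 9.8 = 362.6 N down at 2.6 m → arm 1.69 m, τ = 362.6 × 1.69 = 612.8 N·m clockwise.
Weight: 18 × 9.8 = 176.4 N down at 0.8 m → arm 3.49 m, τ = 176.4 × 3.49 = 615.6 N·m clockwise.
Net load moment about support A = 1228 N·m clockwise.
Reaction R at support B is upward at 1.5 m, arm 2.79 m → moment R × 2.79 counterclockwise.
For rotational equilibrium, R × 2.79 = 1228, so R = 440 N.

R_B ≈ 440 N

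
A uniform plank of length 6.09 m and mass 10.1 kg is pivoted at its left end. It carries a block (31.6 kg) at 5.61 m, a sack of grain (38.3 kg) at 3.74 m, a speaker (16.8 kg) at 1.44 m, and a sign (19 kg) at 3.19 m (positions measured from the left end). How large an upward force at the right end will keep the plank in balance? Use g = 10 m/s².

About the left end:
Beam weight: 10.1 × 10 = 101 N down at 3.045 m → arm 3.045 m, τ = 101 × 3.045 = 307.5 N·m clockwise.
Block: 31.6 × 10 = 316 N down at 5.61 m → arm 5.61 m, τ = 316 × 5.61 = 1773 N·m clockwise.
Sack of grain: 38.3 × 10 = 383 N down at 3.74 m → arm 3.74 m, τ = 383 × 3.74 = 1432 N·m clockwise.
Speaker: 16.8 × 10 = 168 N down at 1.44 m → arm 1.44 m, τ = 168 × 1.44 = 241.9 N·m clockwise.
Sign: 19 × 10 = 190 N down at 3.19 m → arm 3.19 m, τ = 190 × 3.19 = 606.1 N·m clockwise.
Net moment of the loads = 4360 N·m clockwise.
The upward force F acts at the right end, arm 6.09 m, giving F × 6.09 counterclockwise.
Στ = 0 ⇒ F × 6.09 = 4360 ⇒ F = 4360 / 6.09 = 716 N.

F ≈ 716 N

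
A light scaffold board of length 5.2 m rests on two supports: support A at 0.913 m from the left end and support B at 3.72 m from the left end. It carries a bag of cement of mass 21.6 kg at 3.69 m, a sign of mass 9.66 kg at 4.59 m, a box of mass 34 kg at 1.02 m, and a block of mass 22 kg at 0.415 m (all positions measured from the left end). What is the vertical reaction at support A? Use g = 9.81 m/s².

Taking torques about support B:
Bag of cement: 21.6 × 9.81 = 211.9 N down at 3.69 m → arm 0.03 m, τ = 211.9 × 0.03 = 6.357 N·m counterclockwise.
Sign: 9.66 × 9.81 = 94.76 N down at 4.59 m → arm 0.87 m, τ = 94.76 × 0.87 = 82.44 N·m clockwise.
Box: 34 × 9.81 = 333.5 N down at 1.02 m → arm 2.7 m, τ = 333.5 × 2.7 = 900.5 N·m counterclockwise.
Block: 22 × 9.81 = 215.8 N down at 0.415 m → arm 3.305 m, τ = 215.8 × 3.305 = 713.2 N·m counterclockwise.
Net load moment about support B = 1538 N·m counterclockwise.
Reaction R at support A is upward at 0.913 m, arm 2.807 m → moment R × 2.807 clockwise.
For rotational equilibrium, R × 2.807 = 1538, so R = 548 N.

R_A ≈ 548 N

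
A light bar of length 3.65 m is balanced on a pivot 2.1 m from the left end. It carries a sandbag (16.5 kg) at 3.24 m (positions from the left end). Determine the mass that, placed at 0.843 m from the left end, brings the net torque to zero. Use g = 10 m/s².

Sum moments about the pivot (at 2.1 m from the left end) (the support reaction has zero arm there).
Sandbag: 16.5 × 10 = 165 N down at 3.24 m → arm 1.14 m, τ = 165 × 1.14 = 188.1 N·m clockwise.
Net moment of known loads = 188.1 N·m clockwise.
An unknown mass m at 0.843 m has arm 1.257 m; its moment is m·g·1.257 counterclockwise.
Balancing moments: m × 10 × 1.257 = 188.1, giving m = 188.1 / (10 × 1.257) = 15 kg.

m ≈ 15 kg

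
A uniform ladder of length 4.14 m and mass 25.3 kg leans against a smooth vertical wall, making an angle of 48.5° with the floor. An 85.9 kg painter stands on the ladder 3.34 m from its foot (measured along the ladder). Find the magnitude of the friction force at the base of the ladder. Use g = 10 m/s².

f ≈ 725 N

Sum moments about the foot of the ladder (the floor normal and friction both act there and drop out).
Ladder weight 25.3×10 = 253 N acts at 2.07 m along the ladder; its horizontal arm is 2.07·cos48.5° = 1.372 m → τ = 347.1 N·m clockwise.
Painter: 85.9×10 = 859 N at 3.34 m → arm 2.213 m → τ = 1901 N·m clockwise.
Wall normal N acts horizontally at the top; its moment arm is the height L sinθ = 4.14·sin48.5° = 3.101 m, counterclockwise.
For rotational equilibrium, N × 3.101 = 2248, so N = 725 N.
ΣFx = 0: friction at the foot balances the wall's push, so f = N_wall = 725 N.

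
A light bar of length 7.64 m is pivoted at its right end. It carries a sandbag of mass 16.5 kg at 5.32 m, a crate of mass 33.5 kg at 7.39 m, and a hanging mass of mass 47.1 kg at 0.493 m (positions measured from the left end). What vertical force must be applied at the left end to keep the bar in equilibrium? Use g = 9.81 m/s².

Sum moments about the right end (the unknown pivot reaction has zero arm there).
Sandbag: 16.5 × 9.81 = 161.9 N down at 5.32 m → arm 2.32 m, τ = 161.9 × 2.32 = 375.6 N·m counterclockwise.
Crate: 33.5 × 9.81 = 328.6 N down at 7.39 m → arm 0.25 m, τ = 328.6 × 0.25 = 82.15 N·m counterclockwise.
Hanging mass: 47.1 × 9.81 = 462.1 N down at 0.493 m → arm 7.147 m, τ = 462.1 × 7.147 = 3303 N·m counterclockwise.
Net moment of the loads = 3761 N·m counterclockwise.
The upward force F acts at the left end, arm 7.64 m, giving F × 7.64 clockwise.
Setting net torque to zero: F × 7.64 = 3761 → F = 3761 / 7.64 = 492 N.

F ≈ 492 N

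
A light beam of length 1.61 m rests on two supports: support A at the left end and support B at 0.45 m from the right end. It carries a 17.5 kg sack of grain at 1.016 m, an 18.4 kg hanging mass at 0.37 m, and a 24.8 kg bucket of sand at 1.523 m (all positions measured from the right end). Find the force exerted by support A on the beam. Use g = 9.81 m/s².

R_A ≈ 296 N

Sum moments about support B (its reaction then has zero moment arm).
Sack of grain: 17.5 × 9.81 = 171.7 N down at 1.016 m → arm 0.566 m, τ = 171.7 × 0.566 = 97.18 N·m counterclockwise.
Hanging mass: 18.4 × 9.81 = 180.5 N down at 0.37 m → arm 0.08 m, τ = 180.5 × 0.08 = 14.44 N·m clockwise.
Bucket of sand: 24.8 × 9.81 = 243.3 N down at 1.523 m → arm 1.073 m, τ = 243.3 × 1.073 = 261.1 N·m counterclockwise.
Net load moment about support B = 343.8 N·m counterclockwise.
Reaction R at support A is upward at 1.61 m, arm 1.16 m → moment R × 1.16 clockwise.
Balancing moments: R × 1.16 = 343.8, giving R = 296 N.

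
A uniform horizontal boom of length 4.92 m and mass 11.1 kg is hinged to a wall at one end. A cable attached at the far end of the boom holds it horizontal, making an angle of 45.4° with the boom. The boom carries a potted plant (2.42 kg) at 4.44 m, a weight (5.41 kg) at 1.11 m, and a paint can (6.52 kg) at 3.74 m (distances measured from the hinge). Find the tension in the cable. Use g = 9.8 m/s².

Take moments about the hinge.
Beam weight: 11.1 × 9.8 = 108.8 N down at 2.46 m → arm 2.46 m, τ = 108.8 × 2.46 = 267.6 N·m clockwise.
Potted plant: 2.42 × 9.8 = 23.72 N down at 4.44 m → arm 4.44 m, τ = 23.72 × 4.44 = 105.3 N·m clockwise.
Weight: 5.41 × 9.8 = 53.02 N down at 1.11 m → arm 1.11 m, τ = 53.02 × 1.11 = 58.85 N·m clockwise.
Paint can: 6.52 × 9.8 = 63.9 N down at 3.74 m → arm 3.74 m, τ = 63.9 × 3.74 = 239 N·m clockwise.
Total clockwise load moment = 670.8 N·m.
The cable tension T acts at 4.92 m; only its component perpendicular to the boom, T sinθ, produces torque. sin 45.4° = 0.712.
For rotational equilibrium, T × 4.92 × 0.712 = 670.8, so T = 670.8 / 3.503 = 191 N.

T ≈ 191 N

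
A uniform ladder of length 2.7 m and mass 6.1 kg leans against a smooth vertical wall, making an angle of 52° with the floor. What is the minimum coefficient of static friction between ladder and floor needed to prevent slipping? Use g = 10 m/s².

μ_min ≈ 0.391

Taking torques about the foot of the ladder:
Ladder weight 6.1×10 = 61 N acts at 1.35 m along the ladder; its horizontal arm is 1.35·cos52° = 0.8311 m → τ = 50.7 N·m clockwise.
Wall normal N acts horizontally at the top; its moment arm is the height L sinθ = 2.7·sin52° = 2.128 m, counterclockwise.
For rotational equilibrium, N × 2.128 = 50.7, so N = 23.83 N.
ΣFx = 0 ⇒ f = N_wall = 23.83 N. ΣFy = 0 ⇒ N_floor = 61 N.
μ_min = f / N_floor = 23.83 / 61 = 0.391.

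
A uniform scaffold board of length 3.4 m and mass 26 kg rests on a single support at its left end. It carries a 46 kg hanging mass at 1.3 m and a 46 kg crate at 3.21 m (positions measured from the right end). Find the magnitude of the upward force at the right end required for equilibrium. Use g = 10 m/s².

Sum moments about the left end (the unknown pivot reaction has zero arm there).
Beam weight: 26 × 10 = 260 N down at 1.7 m → arm 1.7 m, τ = 260 × 1.7 = 442 N·m clockwise.
Hanging mass: 46 × 10 = 460 N down at 1.3 m → arm 2.1 m, τ = 460 × 2.1 = 966 N·m clockwise.
Crate: 46 × 10 = 460 N down at 3.21 m → arm 0.19 m, τ = 460 × 0.19 = 87.4 N·m clockwise.
Net moment of the loads = 1495 N·m clockwise.
The upward force F acts at the right end, arm 3.4 m, giving F × 3.4 counterclockwise.
Setting net torque to zero: F × 3.4 = 1495 → F = 1495 / 3.4 = 440 N.

F ≈ 440 N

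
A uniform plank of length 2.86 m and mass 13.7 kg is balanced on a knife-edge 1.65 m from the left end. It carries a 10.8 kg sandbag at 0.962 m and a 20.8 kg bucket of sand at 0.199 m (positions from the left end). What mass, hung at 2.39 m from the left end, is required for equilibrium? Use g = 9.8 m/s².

Choose the knife-edge (at 1.65 m from the left end) as the axis so the support reaction has zero arm there.
Beam weight: 13.7 × 9.8 = 134.3 N down at 1.43 m → arm 0.22 m, τ = 134.3 × 0.22 = 29.55 N·m counterclockwise.
Sandbag: 10.8 × 9.8 = 105.8 N down at 0.962 m → arm 0.688 m, τ = 105.8 × 0.688 = 72.79 N·m counterclockwise.
Bucket of sand: 20.8 × 9.8 = 203.8 N down at 0.199 m → arm 1.451 m, τ = 203.8 × 1.451 = 295.7 N·m counterclockwise.
Net moment of known loads = 398 N·m counterclockwise.
An unknown mass m at 2.39 m has arm 0.74 m; its moment is m·g·0.74 clockwise.
For rotational equilibrium, m × 9.8 × 0.74 = 398, so m = 398 / (9.8 × 0.74) = 54.9 kg.

m ≈ 54.9 kg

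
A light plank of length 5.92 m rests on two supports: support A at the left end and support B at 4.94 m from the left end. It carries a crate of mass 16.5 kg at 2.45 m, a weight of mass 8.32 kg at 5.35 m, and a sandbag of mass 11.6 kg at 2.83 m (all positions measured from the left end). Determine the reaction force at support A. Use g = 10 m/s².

R_A ≈ 126 N

Sum moments about support B (its reaction then has zero moment arm).
Crate: 16.5 × 10 = 165 N down at 2.45 m → arm 2.49 m, τ = 165 × 2.49 = 410.9 N·m counterclockwise.
Weight: 8.32 × 10 = 83.2 N down at 5.35 m → arm 0.41 m, τ = 83.2 × 0.41 = 34.11 N·m clockwise.
Sandbag: 11.6 × 10 = 116 N down at 2.83 m → arm 2.11 m, τ = 116 × 2.11 = 244.8 N·m counterclockwise.
Net load moment about support B = 621.6 N·m counterclockwise.
Reaction R at support A is upward at 0 m, arm 4.94 m → moment R × 4.94 clockwise.
Στ = 0 ⇒ R × 4.94 = 621.6 ⇒ R = 126 N.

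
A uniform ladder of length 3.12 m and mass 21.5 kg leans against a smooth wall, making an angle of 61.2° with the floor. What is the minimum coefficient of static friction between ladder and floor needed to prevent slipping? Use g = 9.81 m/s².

μ_min ≈ 0.275

Take moments about the foot of the ladder.
Ladder weight 21.5×9.81 = 210.9 N acts at 1.56 m along the ladder; its horizontal arm is 1.56·cos61.2° = 0.7515 m → τ = 158.5 N·m clockwise.
Wall normal N acts horizontally at the top; its moment arm is the height L sinθ = 3.12·sin61.2° = 2.734 m, counterclockwise.
Balancing moments: N × 2.734 = 158.5, giving N = 57.97 N.
ΣFx = 0 ⇒ f = N_wall = 57.97 N. ΣFy = 0 ⇒ N_floor = 210.9 N.
μ_min = f / N_floor = 57.97 / 210.9 = 0.275.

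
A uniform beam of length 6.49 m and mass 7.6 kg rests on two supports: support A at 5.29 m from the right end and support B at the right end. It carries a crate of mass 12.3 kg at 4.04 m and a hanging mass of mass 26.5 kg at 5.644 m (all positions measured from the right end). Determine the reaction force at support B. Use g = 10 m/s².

Sum moments about support A (its reaction then has zero moment arm).
Beam weight: 7.6 × 10 = 76 N down at 3.245 m → arm 2.045 m, τ = 76 × 2.045 = 155.4 N·m clockwise.
Crate: 12.3 × 10 = 123 N down at 4.04 m → arm 1.25 m, τ = 123 × 1.25 = 153.8 N·m clockwise.
Hanging mass: 26.5 × 10 = 265 N down at 5.644 m → arm 0.354 m, τ = 265 × 0.354 = 93.81 N·m counterclockwise.
Net load moment about support A = 215.4 N·m clockwise.
Reaction R at support B is upward at 0 m, arm 5.29 m → moment R × 5.29 counterclockwise.
Balancing moments: R × 5.29 = 215.4, giving R = 40.7 N.

R_B ≈ 40.7 N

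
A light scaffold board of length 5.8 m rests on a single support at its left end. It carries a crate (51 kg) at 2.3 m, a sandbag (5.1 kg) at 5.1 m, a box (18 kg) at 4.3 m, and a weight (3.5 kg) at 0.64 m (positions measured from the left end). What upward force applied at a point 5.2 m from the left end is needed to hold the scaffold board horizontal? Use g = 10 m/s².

Sum moments about the left end (the unknown pivot reaction has zero arm there).
Crate: 51 × 10 = 510 N down at 2.3 m → arm 2.3 m, τ = 510 × 2.3 = 1173 N·m clockwise.
Sandbag: 5.1 × 10 = 51 N down at 5.1 m → arm 5.1 m, τ = 51 × 5.1 = 260.1 N·m clockwise.
Box: 18 × 10 = 180 N down at 4.3 m → arm 4.3 m, τ = 180 × 4.3 = 774 N·m clockwise.
Weight: 3.5 × 10 = 35 N down at 0.64 m → arm 0.64 m, τ = 35 × 0.64 = 22.4 N·m clockwise.
Net moment of the loads = 2230 N·m clockwise.
The upward force F acts at a point 5.2 m from the left end, arm 5.2 m, giving F × 5.2 counterclockwise.
Balancing moments: F × 5.2 = 2230, giving F = 2230 / 5.2 = 429 N.

F ≈ 429 N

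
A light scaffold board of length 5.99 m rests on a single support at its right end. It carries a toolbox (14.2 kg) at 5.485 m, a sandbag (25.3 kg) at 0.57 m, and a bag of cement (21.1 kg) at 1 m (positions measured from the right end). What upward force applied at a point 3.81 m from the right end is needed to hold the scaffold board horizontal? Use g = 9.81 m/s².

Take moments about the right end.
Toolbox: 14.2 × 9.81 = 139.3 N down at 5.485 m → arm 5.485 m, τ = 139.3 × 5.485 = 764.1 N·m counterclockwise.
Sandbag: 25.3 × 9.81 = 248.2 N down at 0.57 m → arm 0.57 m, τ = 248.2 × 0.57 = 141.5 N·m counterclockwise.
Bag of cement: 21.1 × 9.81 = 207 N down at 1 m → arm 1 m, τ = 207 × 1 = 207 N·m counterclockwise.
Net moment of the loads = 1113 N·m counterclockwise.
The upward force F acts at a point 3.81 m from the right end, arm 3.81 m, giving F × 3.81 clockwise.
For rotational equilibrium, F × 3.81 = 1113, so F = 1113 / 3.81 = 292 N.

F ≈ 292 N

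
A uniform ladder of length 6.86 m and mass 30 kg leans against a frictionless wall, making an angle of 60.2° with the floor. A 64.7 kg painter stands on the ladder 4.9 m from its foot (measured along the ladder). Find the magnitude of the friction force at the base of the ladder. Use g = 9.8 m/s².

Sum moments about the foot of the ladder (the floor normal and friction both act there and drop out).
Ladder weight 30×9.8 = 294 N acts at 3.43 m along the ladder; its horizontal arm is 3.43·cos60.2° = 1.705 m → τ = 501.3 N·m clockwise.
Painter: 64.7×9.8 = 634.1 N at 4.9 m → arm 2.435 m → τ = 1544 N·m clockwise.
Wall normal N acts horizontally at the top; its moment arm is the height L sinθ = 6.86·sin60.2° = 5.953 m, counterclockwise.
For rotational equilibrium, N × 5.953 = 2045, so N = 344 N.
ΣFx = 0: friction at the foot balances the wall's push, so f = N_wall = 344 N.

f ≈ 344 N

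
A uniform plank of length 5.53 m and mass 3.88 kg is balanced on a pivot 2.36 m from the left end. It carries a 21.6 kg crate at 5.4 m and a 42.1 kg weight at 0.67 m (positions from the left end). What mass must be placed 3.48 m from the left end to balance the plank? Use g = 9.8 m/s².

m ≈ 3.49 kg

Sum moments about the pivot (at 2.36 m from the left end) (the support reaction has zero arm there).
Beam weight: 3.88 × 9.8 = 38.02 N down at 2.765 m → arm 0.405 m, τ = 38.02 × 0.405 = 15.4 N·m clockwise.
Crate: 21.6 × 9.8 = 211.7 N down at 5.4 m → arm 3.04 m, τ = 211.7 × 3.04 = 643.6 N·m clockwise.
Weight: 42.1 × 9.8 = 412.6 N down at 0.67 m → arm 1.69 m, τ = 412.6 × 1.69 = 697.3 N·m counterclockwise.
Net moment of known loads = 38.3 N·m counterclockwise.
An unknown mass m at 3.48 m has arm 1.12 m; its moment is m·g·1.12 clockwise.
Στ = 0 ⇒ m × 9.8 × 1.12 = 38.3 ⇒ m = 38.3 / (9.8 × 1.12) = 3.49 kg.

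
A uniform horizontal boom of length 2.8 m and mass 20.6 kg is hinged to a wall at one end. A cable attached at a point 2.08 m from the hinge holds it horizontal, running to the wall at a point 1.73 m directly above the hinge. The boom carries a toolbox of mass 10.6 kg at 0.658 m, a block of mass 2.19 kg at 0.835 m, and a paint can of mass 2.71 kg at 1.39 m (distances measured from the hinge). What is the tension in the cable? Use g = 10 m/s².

Choose the hinge as the axis so the unknown hinge reaction has zero arm there.
Beam weight: 20.6 × 10 = 206 N down at 1.4 m → arm 1.4 m, τ = 206 × 1.4 = 288.4 N·m clockwise.
Toolbox: 10.6 × 10 = 106 N down at 0.658 m → arm 0.658 m, τ = 106 × 0.658 = 69.75 N·m clockwise.
Block: 2.19 × 10 = 21.9 N down at 0.835 m → arm 0.835 m, τ = 21.9 × 0.835 = 18.29 N·m clockwise.
Paint can: 2.71 × 10 = 27.1 N down at 1.39 m → arm 1.39 m, τ = 27.1 × 1.39 = 37.67 N·m clockwise.
Total clockwise load moment = 414.1 N·m.
The cable tension T acts at 2.08 m; only its component perpendicular to the boom, T sinθ, produces torque. sinθ = h/√(h²+d²) = 1.73/√(1.73²+2.08²) = 0.6395.
Στ = 0 ⇒ T × 2.08 × 0.6395 = 414.1 ⇒ T = 414.1 / 1.33 = 311 N.

T ≈ 311 N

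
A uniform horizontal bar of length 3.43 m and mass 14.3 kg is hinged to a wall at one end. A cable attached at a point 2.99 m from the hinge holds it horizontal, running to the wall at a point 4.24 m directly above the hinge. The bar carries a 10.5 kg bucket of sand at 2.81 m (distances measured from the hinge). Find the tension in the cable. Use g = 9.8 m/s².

T ≈ 217 N

About the hinge:
Beam weight: 14.3 × 9.8 = 140.1 N down at 1.715 m → arm 1.715 m, τ = 140.1 × 1.715 = 240.3 N·m clockwise.
Bucket of sand: 10.5 × 9.8 = 102.9 N down at 2.81 m → arm 2.81 m, τ = 102.9 × 2.81 = 289.1 N·m clockwise.
Total clockwise load moment = 529.4 N·m.
The cable tension T acts at 2.99 m; only its component perpendicular to the bar, T sinθ, produces torque. sinθ = h/√(h²+d²) = 4.24/√(4.24²+2.99²) = 0.8172.
For rotational equilibrium, T × 2.99 × 0.8172 = 529.4, so T = 529.4 / 2.443 = 217 N.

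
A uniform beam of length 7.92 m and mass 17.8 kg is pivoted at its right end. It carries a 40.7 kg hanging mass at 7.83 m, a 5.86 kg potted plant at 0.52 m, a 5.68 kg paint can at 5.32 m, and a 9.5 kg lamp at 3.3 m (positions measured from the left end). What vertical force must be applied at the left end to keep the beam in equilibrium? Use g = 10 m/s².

F ≈ 222 N

Sum moments about the right end (the unknown pivot reaction has zero arm there).
Beam weight: 17.8 × 10 = 178 N down at 3.96 m → arm 3.96 m, τ = 178 × 3.96 = 704.9 N·m counterclockwise.
Hanging mass: 40.7 × 10 = 407 N down at 7.83 m → arm 0.09 m, τ = 407 × 0.09 = 36.63 N·m counterclockwise.
Potted plant: 5.86 × 10 = 58.6 N down at 0.52 m → arm 7.4 m, τ = 58.6 × 7.4 = 433.6 N·m counterclockwise.
Paint can: 5.68 × 10 = 56.8 N down at 5.32 m → arm 2.6 m, τ = 56.8 × 2.6 = 147.7 N·m counterclockwise.
Lamp: 9.5 × 10 = 95 N down at 3.3 m → arm 4.62 m, τ = 95 × 4.62 = 438.9 N·m counterclockwise.
Net moment of the loads = 1762 N·m counterclockwise.
The upward force F acts at the left end, arm 7.92 m, giving F × 7.92 clockwise.
Setting net torque to zero: F × 7.92 = 1762 → F = 1762 / 7.92 = 222 N.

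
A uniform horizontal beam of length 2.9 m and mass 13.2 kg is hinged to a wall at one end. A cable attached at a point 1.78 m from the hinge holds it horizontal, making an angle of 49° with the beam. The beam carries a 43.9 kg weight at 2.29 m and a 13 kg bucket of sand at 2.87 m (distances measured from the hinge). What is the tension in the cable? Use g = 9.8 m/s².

Sum moments about the hinge (the unknown hinge reaction has zero arm there).
Beam weight: 13.2 × 9.8 = 129.4 N down at 1.45 m → arm 1.45 m, τ = 129.4 × 1.45 = 187.6 N·m clockwise.
Weight: 43.9 × 9.8 = 430.2 N down at 2.29 m → arm 2.29 m, τ = 430.2 × 2.29 = 985.2 N·m clockwise.
Bucket of sand: 13 × 9.8 = 127.4 N down at 2.87 m → arm 2.87 m, τ = 127.4 × 2.87 = 365.6 N·m clockwise.
Total clockwise load moment = 1538 N·m.
The cable tension T acts at 1.78 m; only its component perpendicular to the beam, T sinθ, produces torque. sin 49° = 0.7547.
For rotational equilibrium, T × 1.78 × 0.7547 = 1538, so T = 1538 / 1.343 = 1150 N.

T ≈ 1150 N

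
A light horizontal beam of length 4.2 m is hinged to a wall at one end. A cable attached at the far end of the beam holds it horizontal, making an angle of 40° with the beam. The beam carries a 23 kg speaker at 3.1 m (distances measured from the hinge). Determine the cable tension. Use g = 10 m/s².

T ≈ 264 N

About the hinge:
Speaker: 23 × 10 = 230 N down at 3.1 m → arm 3.1 m, τ = 230 × 3.1 = 713 N·m clockwise.
Total clockwise load moment = 713 N·m.
The cable tension T acts at 4.2 m; only its component perpendicular to the beam, T sinθ, produces torque. sin 40° = 0.6428.
Balancing moments: T × 4.2 × 0.6428 = 713, giving T = 713 / 2.7 = 264 N.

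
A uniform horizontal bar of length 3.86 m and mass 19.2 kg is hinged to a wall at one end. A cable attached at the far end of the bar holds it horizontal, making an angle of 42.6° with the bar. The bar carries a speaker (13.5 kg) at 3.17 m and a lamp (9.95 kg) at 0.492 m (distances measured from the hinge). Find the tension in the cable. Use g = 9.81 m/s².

Taking torques about the hinge:
Beam weight: 19.2 × 9.81 = 188.4 N down at 1.93 m → arm 1.93 m, τ = 188.4 × 1.93 = 363.6 N·m clockwise.
Speaker: 13.5 × 9.81 = 132.4 N down at 3.17 m → arm 3.17 m, τ = 132.4 × 3.17 = 419.7 N·m clockwise.
Lamp: 9.95 × 9.81 = 97.61 N down at 0.492 m → arm 0.492 m, τ = 97.61 × 0.492 = 48.02 N·m clockwise.
Total clockwise load moment = 831.3 N·m.
The cable tension T acts at 3.86 m; only its component perpendicular to the bar, T sinθ, produces torque. sin 42.6° = 0.6769.
For rotational equilibrium, T × 3.86 × 0.6769 = 831.3, so T = 831.3 / 2.613 = 318 N.

T ≈ 318 N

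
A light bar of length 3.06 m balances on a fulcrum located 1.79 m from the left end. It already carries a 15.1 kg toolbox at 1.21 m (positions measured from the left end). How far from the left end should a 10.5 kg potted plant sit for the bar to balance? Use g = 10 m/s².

About the fulcrum (at 1.79 m from the left end):
Toolbox: 15.1 × 10 = 151 N down at 1.21 m → arm 0.58 m, τ = 151 × 0.58 = 87.58 N·m counterclockwise.
Net moment of existing loads = 87.58 N·m counterclockwise.
The potted plant weighs 10.5 × 10 = 105 N and must supply an equal clockwise moment, so its lever arm about the fulcrum is 87.58 / 105 = 0.834 m.
That puts it at 1.79 + 0.834 = 2.62 m from the left end.

x ≈ 2.62 m from the left end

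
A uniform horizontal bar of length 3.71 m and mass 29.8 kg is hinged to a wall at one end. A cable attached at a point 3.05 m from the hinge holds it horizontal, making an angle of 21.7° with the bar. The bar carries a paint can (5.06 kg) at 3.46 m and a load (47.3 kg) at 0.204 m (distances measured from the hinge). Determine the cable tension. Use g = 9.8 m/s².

T ≈ 716 N

About the hinge:
Beam weight: 29.8 × 9.8 = 292 N down at 1.855 m → arm 1.855 m, τ = 292 × 1.855 = 541.7 N·m clockwise.
Paint can: 5.06 × 9.8 = 49.59 N down at 3.46 m → arm 3.46 m, τ = 49.59 × 3.46 = 171.6 N·m clockwise.
Load: 47.3 × 9.8 = 463.5 N down at 0.204 m → arm 0.204 m, τ = 463.5 × 0.204 = 94.55 N·m clockwise.
Total clockwise load moment = 807.9 N·m.
The cable tension T acts at 3.05 m; only its component perpendicular to the bar, T sinθ, produces torque. sin 21.7° = 0.3697.
Setting net torque to zero: T × 3.05 × 0.3697 = 807.9 → T = 807.9 / 1.128 = 716 N.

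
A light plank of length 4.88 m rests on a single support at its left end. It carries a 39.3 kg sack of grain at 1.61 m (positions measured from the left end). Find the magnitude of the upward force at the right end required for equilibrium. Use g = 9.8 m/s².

F ≈ 127 N

About the left end:
Sack of grain: 39.3 × 9.8 = 385.1 N down at 1.61 m → arm 1.61 m, τ = 385.1 × 1.61 = 620 N·m clockwise.
Net moment of the loads = 620 N·m clockwise.
The upward force F acts at the right end, arm 4.88 m, giving F × 4.88 counterclockwise.
For rotational equilibrium, F × 4.88 = 620, so F = 620 / 4.88 = 127 N.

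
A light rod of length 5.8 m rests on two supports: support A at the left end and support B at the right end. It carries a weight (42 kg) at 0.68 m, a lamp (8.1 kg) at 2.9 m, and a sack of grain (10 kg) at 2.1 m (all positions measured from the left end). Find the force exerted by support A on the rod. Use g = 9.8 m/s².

Take moments about support B.
Weight: 42 × 9.8 = 411.6 N down at 0.68 m → arm 5.12 m, τ = 411.6 × 5.12 = 2107 N·m counterclockwise.
Lamp: 8.1 × 9.8 = 79.38 N down at 2.9 m → arm 2.9 m, τ = 79.38 × 2.9 = 230.2 N·m counterclockwise.
Sack of grain: 10 × 9.8 = 98 N down at 2.1 m → arm 3.7 m, τ = 98 × 3.7 = 362.6 N·m counterclockwise.
Net load moment about support B = 2700 N·m counterclockwise.
Reaction R at support A is upward at 0 m, arm 5.8 m → moment R × 5.8 clockwise.
Setting net torque to zero: R × 5.8 = 2700 → R = 466 N.

R_A ≈ 466 N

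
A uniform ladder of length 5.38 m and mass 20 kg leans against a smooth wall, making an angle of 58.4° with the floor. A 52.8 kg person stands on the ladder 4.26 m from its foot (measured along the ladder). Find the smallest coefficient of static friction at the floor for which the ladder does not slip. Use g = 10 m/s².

Take moments about the foot of the ladder.
Ladder weight 20×10 = 200 N acts at 2.69 m along the ladder; its horizontal arm is 2.69·cos58.4° = 1.41 m → τ = 282 N·m clockwise.
Person: 52.8×10 = 528 N at 4.26 m → arm 2.232 m → τ = 1178 N·m clockwise.
Wall normal N acts horizontally at the top; its moment arm is the height L sinθ = 5.38·sin58.4° = 4.582 m, counterclockwise.
Setting net torque to zero: N × 4.582 = 1460 → N = 318.6 N.
ΣFx = 0 ⇒ f = N_wall = 318.6 N. ΣFy = 0 ⇒ N_floor = 728 N.
μ_min = f / N_floor = 318.6 / 728 = 0.438.

μ_min ≈ 0.438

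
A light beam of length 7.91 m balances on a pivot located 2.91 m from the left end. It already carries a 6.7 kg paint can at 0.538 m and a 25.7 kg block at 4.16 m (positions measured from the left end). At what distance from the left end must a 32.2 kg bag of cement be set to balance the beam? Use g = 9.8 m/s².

x ≈ 2.41 m from the left end

Sum moments about the pivot (at 2.91 m from the left end) (the support reaction has zero arm there).
Paint can: 6.7 × 9.8 = 65.66 N down at 0.538 m → arm 2.372 m, τ = 65.66 × 2.372 = 155.7 N·m counterclockwise.
Block: 25.7 × 9.8 = 251.9 N down at 4.16 m → arm 1.25 m, τ = 251.9 × 1.25 = 314.9 N·m clockwise.
Net moment of existing loads = 159.2 N·m clockwise.
The bag of cement weighs 32.2 × 9.8 = 315.6 N and must supply an equal counterclockwise moment, so its lever arm about the pivot is 159.2 / 315.6 = 0.504 m.
That puts it at 2.91 − 0.504 = 2.41 m from the left end.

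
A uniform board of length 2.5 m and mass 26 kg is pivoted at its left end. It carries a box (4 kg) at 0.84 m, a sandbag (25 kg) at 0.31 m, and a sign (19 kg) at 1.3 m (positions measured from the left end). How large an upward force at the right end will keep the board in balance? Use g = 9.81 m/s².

Taking torques about the left end:
Beam weight: 26 × 9.81 = 255.1 N down at 1.25 m → arm 1.25 m, τ = 255.1 × 1.25 = 318.9 N·m clockwise.
Box: 4 × 9.81 = 39.24 N down at 0.84 m → arm 0.84 m, τ = 39.24 × 0.84 = 32.96 N·m clockwise.
Sandbag: 25 × 9.81 = 245.2 N down at 0.31 m → arm 0.31 m, τ = 245.2 × 0.31 = 76.01 N·m clockwise.
Sign: 19 × 9.81 = 186.4 N down at 1.3 m → arm 1.3 m, τ = 186.4 × 1.3 = 242.3 N·m clockwise.
Net moment of the loads = 670.2 N·m clockwise.
The upward force F acts at the right end, arm 2.5 m, giving F × 2.5 counterclockwise.
Στ = 0 ⇒ F × 2.5 = 670.2 ⇒ F = 670.2 / 2.5 = 268 N.

F ≈ 268 N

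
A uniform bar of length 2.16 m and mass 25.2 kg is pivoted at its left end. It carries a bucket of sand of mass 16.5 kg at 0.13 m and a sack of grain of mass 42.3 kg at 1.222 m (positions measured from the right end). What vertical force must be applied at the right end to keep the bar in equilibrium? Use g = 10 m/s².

F ≈ 465 N

Take moments about the left end.
Beam weight: 25.2 × 10 = 252 N down at 1.08 m → arm 1.08 m, τ = 252 × 1.08 = 272.2 N·m clockwise.
Bucket of sand: 16.5 × 10 = 165 N down at 0.13 m → arm 2.03 m, τ = 165 × 2.03 = 334.9 N·m clockwise.
Sack of grain: 42.3 × 10 = 423 N down at 1.222 m → arm 0.938 m, τ = 423 × 0.938 = 396.8 N·m clockwise.
Net moment of the loads = 1004 N·m clockwise.
The upward force F acts at the right end, arm 2.16 m, giving F × 2.16 counterclockwise.
Setting net torque to zero: F × 2.16 = 1004 → F = 1004 / 2.16 = 465 N.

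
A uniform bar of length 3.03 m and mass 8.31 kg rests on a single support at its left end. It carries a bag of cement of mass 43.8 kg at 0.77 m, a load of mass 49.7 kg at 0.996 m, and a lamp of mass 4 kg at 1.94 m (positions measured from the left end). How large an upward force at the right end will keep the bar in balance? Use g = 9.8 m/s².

F ≈ 335 N

Choose the left end as the axis so the unknown pivot reaction has zero arm there.
Beam weight: 8.31 × 9.8 = 81.44 N down at 1.515 m → arm 1.515 m, τ = 81.44 × 1.515 = 123.4 N·m clockwise.
Bag of cement: 43.8 × 9.8 = 429.2 N down at 0.77 m → arm 0.77 m, τ = 429.2 × 0.77 = 330.5 N·m clockwise.
Load: 49.7 × 9.8 = 487.1 N down at 0.996 m → arm 0.996 m, τ = 487.1 × 0.996 = 485.2 N·m clockwise.
Lamp: 4 × 9.8 = 39.2 N down at 1.94 m → arm 1.94 m, τ = 39.2 × 1.94 = 76.05 N·m clockwise.
Net moment of the loads = 1015 N·m clockwise.
The upward force F acts at the right end, arm 3.03 m, giving F × 3.03 counterclockwise.
Balancing moments: F × 3.03 = 1015, giving F = 1015 / 3.03 = 335 N.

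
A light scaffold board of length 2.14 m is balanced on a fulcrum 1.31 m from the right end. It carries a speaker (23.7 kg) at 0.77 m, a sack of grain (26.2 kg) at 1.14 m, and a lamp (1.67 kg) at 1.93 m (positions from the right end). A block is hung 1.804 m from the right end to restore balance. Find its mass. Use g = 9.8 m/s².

m ≈ 32.8 kg

About the fulcrum (at 1.31 m from the right end):
Speaker: 23.7 × 9.8 = 232.3 N down at 0.77 m → arm 0.54 m, τ = 232.3 × 0.54 = 125.4 N·m clockwise.
Sack of grain: 26.2 × 9.8 = 256.8 N down at 1.14 m → arm 0.17 m, τ = 256.8 × 0.17 = 43.66 N·m clockwise.
Lamp: 1.67 × 9.8 = 16.37 N down at 1.93 m → arm 0.62 m, τ = 16.37 × 0.62 = 10.15 N·m counterclockwise.
Net moment of known loads = 158.9 N·m clockwise.
An unknown mass m at 1.804 m has arm 0.494 m; its moment is m·g·0.494 counterclockwise.
Setting net torque to zero: m × 9.8 × 0.494 = 158.9 → m = 158.9 / (9.8 × 0.494) = 32.8 kg.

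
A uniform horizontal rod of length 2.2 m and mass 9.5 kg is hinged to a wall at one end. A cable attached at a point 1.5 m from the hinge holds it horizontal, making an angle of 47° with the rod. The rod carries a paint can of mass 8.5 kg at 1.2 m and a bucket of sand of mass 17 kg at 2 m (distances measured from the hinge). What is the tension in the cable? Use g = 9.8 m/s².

T ≈ 488 N

Sum moments about the hinge (the unknown hinge reaction has zero arm there).
Beam weight: 9.5 × 9.8 = 93.1 N down at 1.1 m → arm 1.1 m, τ = 93.1 × 1.1 = 102.4 N·m clockwise.
Paint can: 8.5 × 9.8 = 83.3 N down at 1.2 m → arm 1.2 m, τ = 83.3 × 1.2 = 99.96 N·m clockwise.
Bucket of sand: 17 × 9.8 = 166.6 N down at 2 m → arm 2 m, τ = 166.6 × 2 = 333.2 N·m clockwise.
Total clockwise load moment = 535.6 N·m.
The cable tension T acts at 1.5 m; only its component perpendicular to the rod, T sinθ, produces torque. sin 47° = 0.7314.
Balancing moments: T × 1.5 × 0.7314 = 535.6, giving T = 535.6 / 1.097 = 488 N.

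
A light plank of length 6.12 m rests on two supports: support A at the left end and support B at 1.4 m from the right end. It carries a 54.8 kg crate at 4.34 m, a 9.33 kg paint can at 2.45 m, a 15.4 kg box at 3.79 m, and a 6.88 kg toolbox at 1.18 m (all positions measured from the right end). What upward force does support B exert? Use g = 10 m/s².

Choose support A as the axis so its reaction then has zero moment arm.
Crate: 54.8 × 10 = 548 N down at 4.34 m → arm 1.78 m, τ = 548 × 1.78 = 975.4 N·m clockwise.
Paint can: 9.33 × 10 = 93.3 N down at 2.45 m → arm 3.67 m, τ = 93.3 × 3.67 = 342.4 N·m clockwise.
Box: 15.4 × 10 = 154 N down at 3.79 m → arm 2.33 m, τ = 154 × 2.33 = 358.8 N·m clockwise.
Toolbox: 6.88 × 10 = 68.8 N down at 1.18 m → arm 4.94 m, τ = 68.8 × 4.94 = 339.9 N·m clockwise.
Net load moment about support A = 2016 N·m clockwise.
Reaction R at support B is upward at 1.4 m, arm 4.72 m → moment R × 4.72 counterclockwise.
For rotational equilibrium, R × 4.72 = 2016, so R = 427 N.

R_B ≈ 427 N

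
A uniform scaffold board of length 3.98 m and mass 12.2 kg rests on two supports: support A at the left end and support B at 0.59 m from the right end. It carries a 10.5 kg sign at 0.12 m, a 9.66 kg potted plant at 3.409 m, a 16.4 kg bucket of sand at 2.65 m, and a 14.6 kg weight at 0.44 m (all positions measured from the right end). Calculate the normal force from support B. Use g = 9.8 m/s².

R_B ≈ 416 N

Choose support A as the axis so its reaction then has zero moment arm.
Beam weight: 12.2 × 9.8 = 119.6 N down at 1.99 m → arm 1.99 m, τ = 119.6 × 1.99 = 238 N·m clockwise.
Sign: 10.5 × 9.8 = 102.9 N down at 0.12 m → arm 3.86 m, τ = 102.9 × 3.86 = 397.2 N·m clockwise.
Potted plant: 9.66 × 9.8 = 94.67 N down at 3.409 m → arm 0.571 m, τ = 94.67 × 0.571 = 54.06 N·m clockwise.
Bucket of sand: 16.4 × 9.8 = 160.7 N down at 2.65 m → arm 1.33 m, τ = 160.7 × 1.33 = 213.7 N·m clockwise.
Weight: 14.6 × 9.8 = 143.1 N down at 0.44 m → arm 3.54 m, τ = 143.1 × 3.54 = 506.6 N·m clockwise.
Net load moment about support A = 1410 N·m clockwise.
Reaction R at support B is upward at 0.59 m, arm 3.39 m → moment R × 3.39 counterclockwise.
Στ = 0 ⇒ R × 3.39 = 1410 ⇒ R = 416 N.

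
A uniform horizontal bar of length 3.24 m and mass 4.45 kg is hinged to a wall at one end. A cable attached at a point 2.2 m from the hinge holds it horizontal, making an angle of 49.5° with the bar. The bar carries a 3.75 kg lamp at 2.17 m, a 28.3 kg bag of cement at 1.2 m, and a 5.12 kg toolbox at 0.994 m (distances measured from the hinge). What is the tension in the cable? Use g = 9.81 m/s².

T ≈ 319 N

About the hinge:
Beam weight: 4.45 × 9.81 = 43.65 N down at 1.62 m → arm 1.62 m, τ = 43.65 × 1.62 = 70.71 N·m clockwise.
Lamp: 3.75 × 9.81 = 36.79 N down at 2.17 m → arm 2.17 m, τ = 36.79 × 2.17 = 79.83 N·m clockwise.
Bag of cement: 28.3 × 9.81 = 277.6 N down at 1.2 m → arm 1.2 m, τ = 277.6 × 1.2 = 333.1 N·m clockwise.
Toolbox: 5.12 × 9.81 = 50.23 N down at 0.994 m → arm 0.994 m, τ = 50.23 × 0.994 = 49.93 N·m clockwise.
Total clockwise load moment = 533.6 N·m.
The cable tension T acts at 2.2 m; only its component perpendicular to the bar, T sinθ, produces torque. sin 49.5° = 0.7604.
Setting net torque to zero: T × 2.2 × 0.7604 = 533.6 → T = 533.6 / 1.673 = 319 N.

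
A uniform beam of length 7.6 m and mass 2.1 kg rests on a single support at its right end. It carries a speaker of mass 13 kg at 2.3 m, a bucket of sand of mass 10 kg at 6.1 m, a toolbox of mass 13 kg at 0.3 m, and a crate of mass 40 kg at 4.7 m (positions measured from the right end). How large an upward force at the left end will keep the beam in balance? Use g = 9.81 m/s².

Choose the right end as the axis so the unknown pivot reaction has zero arm there.
Beam weight: 2.1 × 9.81 = 20.6 N down at 3.8 m → arm 3.8 m, τ = 20.6 × 3.8 = 78.28 N·m counterclockwise.
Speaker: 13 × 9.81 = 127.5 N down at 2.3 m → arm 2.3 m, τ = 127.5 × 2.3 = 293.2 N·m counterclockwise.
Bucket of sand: 10 × 9.81 = 98.1 N down at 6.1 m → arm 6.1 m, τ = 98.1 × 6.1 = 598.4 N·m counterclockwise.
Toolbox: 13 × 9.81 = 127.5 N down at 0.3 m → arm 0.3 m, τ = 127.5 × 0.3 = 38.25 N·m counterclockwise.
Crate: 40 × 9.81 = 392.4 N down at 4.7 m → arm 4.7 m, τ = 392.4 × 4.7 = 1844 N·m counterclockwise.
Net moment of the loads = 2852 N·m counterclockwise.
The upward force F acts at the left end, arm 7.6 m, giving F × 7.6 clockwise.
Balancing moments: F × 7.6 = 2852, giving F = 2852 / 7.6 = 375 N.

F ≈ 375 N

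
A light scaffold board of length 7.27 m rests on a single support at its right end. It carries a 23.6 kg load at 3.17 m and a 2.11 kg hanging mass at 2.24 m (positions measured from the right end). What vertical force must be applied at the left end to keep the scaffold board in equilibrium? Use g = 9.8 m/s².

F ≈ 107 N

About the right end:
Load: 23.6 × 9.8 = 231.3 N down at 3.17 m → arm 3.17 m, τ = 231.3 × 3.17 = 733.2 N·m counterclockwise.
Hanging mass: 2.11 × 9.8 = 20.68 N down at 2.24 m → arm 2.24 m, τ = 20.68 × 2.24 = 46.32 N·m counterclockwise.
Net moment of the loads = 779.5 N·m counterclockwise.
The upward force F acts at the left end, arm 7.27 m, giving F × 7.27 clockwise.
For rotational equilibrium, F × 7.27 = 779.5, so F = 779.5 / 7.27 = 107 N.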